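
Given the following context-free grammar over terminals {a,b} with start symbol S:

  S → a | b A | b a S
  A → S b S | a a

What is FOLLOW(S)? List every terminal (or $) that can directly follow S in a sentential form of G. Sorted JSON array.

FIRST iteration:
round 1:
  A via A→a a: +{a}
  S via S→a: +{a}
  S via S→b A: +{b}
  S: {a,b}  A: {a}
round 2:
  A via A→S b S: +{b}
  S: {a,b}  A: {a,b}
round 3: (stable)
  S: {a,b}  A: {a,b}

Compute FOLLOW by fixpoint:
seed FOLLOW(S) with $
round 1:
  A→S b S: FOLLOW(S) ⊇ FIRST(b) = {b}; new: +{b}
  S→b A: FOLLOW(A) ⊇ FOLLOW(S) ⊇ {$,b}; new: +{$,b}
  FOLLOW(S)={$,b}  FOLLOW(A)={$,b}
round 2: done
  FOLLOW(S)={$,b}  FOLLOW(A)={$,b}

FOLLOW(S) = ["$", "b"]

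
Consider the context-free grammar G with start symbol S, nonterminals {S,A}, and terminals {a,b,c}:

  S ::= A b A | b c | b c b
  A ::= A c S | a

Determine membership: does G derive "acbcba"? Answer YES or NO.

CNF form of G:
  S -> A X3 | T1 T0 | T1 X4
  A -> A X2 | a
  T0 -> c
  T1 -> b
  X2 -> T0 S
  X3 -> T1 A
  X4 -> T0 T1

Fill CYK table bottom-up:
  cell(0,0) a: {A}
  cell(1,1) c: {T0}  orig:{}
  cell(2,2) b: {T1}  orig:{}
  cell(3,3) c: {T0}  orig:{}
  cell(4,4) b: {T1}  orig:{}
  cell(5,5) a: {A}
  cell(0,1) ac: ∅
  cell(1,2) cb: {X4}  orig:{}
  cell(2,3) bc: {S}
  cell(3,4) cb: {X4}  orig:{}
  cell(4,5) ba: {X3}  orig:{}
  cell(0,2) acb: ∅
  cell(1,3) cbc: {X2}  orig:{}
  cell(2,4) bcb: {S}
  cell(3,5) cba: ∅
  cell(0,3) acbc: {A}
  cell(1,4) cbcb: {X2}  orig:{}
  cell(2,5) bcba: ∅
  cell(0,4) acbcb: {A}
  cell(1,5) cbcba: ∅
  cell(0,5) acbcba: {S}

S ∈ T[0,5] ⇒ YES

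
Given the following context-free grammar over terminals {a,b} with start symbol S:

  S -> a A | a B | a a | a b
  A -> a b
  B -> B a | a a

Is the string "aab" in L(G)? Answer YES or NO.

Convert to CNF:
  S -> T0 A | T0 B | T0 T0 | T0 T1
  A -> T0 T1
  B -> B T0 | T0 T0
  T0 -> a
  T1 -> b

CYK fill:
  T[0,0] 'a' = {T0}  orig:{}
  T[1,1] 'a' = {T0}  orig:{}
  T[2,2] 'b' = {T1}  orig:{}
  T[0,1] 'aa' = {B,S}
  T[1,2] 'ab' = {A,S}
  T[0,2] 'aab' = {S}

S ∈ T[0,2] ⇒ YES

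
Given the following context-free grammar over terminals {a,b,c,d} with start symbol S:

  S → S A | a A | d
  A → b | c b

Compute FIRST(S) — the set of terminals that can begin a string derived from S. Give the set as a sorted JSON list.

FIRST iteration:
iter 1:
  A via A→b: +{b}
  A via A→c b: +{c}
  S via S→a A: +{a}
  S via S→d: +{d}
  FIRST(S)={a,d}  FIRST(A)={b,c}
iter 2: done
  FIRST(S)={a,d}  FIRST(A)={b,c}

FIRST(S) = ["a", "d"]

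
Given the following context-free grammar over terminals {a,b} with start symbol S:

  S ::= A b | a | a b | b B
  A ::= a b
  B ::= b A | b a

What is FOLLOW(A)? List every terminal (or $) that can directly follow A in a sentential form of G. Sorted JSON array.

FIRST iteration:
iter 1:
  A via A→a b: +{a}
  B via B→b A: +{b}
  S via S→A b: +{a}
  S via S→b B: +{b}
  FIRST(S)={a,b}  FIRST(A)={a}  FIRST(B)={b}
iter 2: done
  FIRST(S)={a,b}  FIRST(A)={a}  FIRST(B)={b}

Compute FOLLOW by fixpoint:
seed FOLLOW(S) with $
[1]
  S→A b: FOLLOW(A) ⊇ FIRST(b) = {b}; new: +{b}
  S→b B: FOLLOW(B) ⊇ FOLLOW(S) ⊇ {$}; new: +{$}
  FOLLOW(S)={$}  FOLLOW(A)={b}  FOLLOW(B)={$}
[2]
  B→b A: FOLLOW(A) ⊇ FOLLOW(B) ⊇ {$}; new: +{$}
  FOLLOW(S)={$}  FOLLOW(A)={$,b}  FOLLOW(B)={$}
[3] (stable)
  FOLLOW(S)={$}  FOLLOW(A)={$,b}  FOLLOW(B)={$}

FOLLOW(A) = ["$", "b"]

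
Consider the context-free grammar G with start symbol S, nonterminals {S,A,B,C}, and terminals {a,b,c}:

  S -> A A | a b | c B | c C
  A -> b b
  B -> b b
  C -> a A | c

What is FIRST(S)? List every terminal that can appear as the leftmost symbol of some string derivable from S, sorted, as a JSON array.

Compute FIRST by fixpoint:
pass 1:
  A via A→b b: +{b}
  B via B→b b: +{b}
  C via C→a A: +{a}
  C via C→c: +{c}
  S via S→A A: +{b}
  S via S→a b: +{a}
  S via S→c B: +{c}
  FIRST[S]={a,b,c}  FIRST[A]={b}  FIRST[B]={b}  FIRST[C]={a,c}
pass 2: (stable)
  FIRST[S]={a,b,c}  FIRST[A]={b}  FIRST[B]={b}  FIRST[C]={a,c}

FIRST(S) = ["a", "b", "c"]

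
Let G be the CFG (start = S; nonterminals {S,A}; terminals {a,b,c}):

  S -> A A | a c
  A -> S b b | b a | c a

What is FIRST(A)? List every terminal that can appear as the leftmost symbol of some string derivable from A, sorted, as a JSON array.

FIRST iteration:
iter 1:
  A via A→b a: +{b}
  A via A→c a: +{c}
  S via S→A A: +{b,c}
  S via S→a c: +{a}
  S: {a,b,c}  A: {b,c}
iter 2:
  A via A→S b b: +{a}
  S: {a,b,c}  A: {a,b,c}
iter 3: (no change)
  S: {a,b,c}  A: {a,b,c}

FIRST(A) = ["a", "b", "c"]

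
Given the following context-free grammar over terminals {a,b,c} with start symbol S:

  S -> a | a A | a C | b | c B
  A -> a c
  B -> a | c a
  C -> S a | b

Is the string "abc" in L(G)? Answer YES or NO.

Convert to CNF:
  S -> T0 A | T0 C | T1 B | a | b
  A -> T0 T1
  B -> T1 T0 | a
  C -> S T0 | b
  T0 -> a
  T1 -> c

CYK fill:
  [0..0]={B,S,T0}  "a"  orig:{B,S}
  [1..1]={C,S}  "b"
  [2..2]={T1}  "c"  orig:{}
  [0..1]={S}  "ab"
  [1..2]=∅  "bc"
  [0..2]=∅  "abc"

S ∉ T[0,2] ⇒ NO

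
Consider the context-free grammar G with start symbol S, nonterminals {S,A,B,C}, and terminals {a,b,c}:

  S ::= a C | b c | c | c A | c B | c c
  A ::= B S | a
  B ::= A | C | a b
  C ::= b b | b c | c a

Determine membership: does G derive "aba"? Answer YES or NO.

Convert to CNF:
  S -> T0 C | T1 T2 | T2 A | T2 B | T2 T2 | c
  A -> B S | a
  B -> B S | T0 T1 | T1 T1 | T1 T2 | T2 T0 | a
  C -> T1 T1 | T1 T2 | T2 T0
  T0 -> a
  T1 -> b
  T2 -> c

CYK fill:
  T[0,0] 'a' = {A,B,T0}  orig:{A,B}
  T[1,1] 'b' = {T1}  orig:{}
  T[2,2] 'a' = {A,B,T0}  orig:{A,B}
  T[0,1] 'ab' = {B}
  T[1,2] 'ba' = ∅
  T[0,2] 'aba' = ∅

S ∉ T[0,2] ⇒ NO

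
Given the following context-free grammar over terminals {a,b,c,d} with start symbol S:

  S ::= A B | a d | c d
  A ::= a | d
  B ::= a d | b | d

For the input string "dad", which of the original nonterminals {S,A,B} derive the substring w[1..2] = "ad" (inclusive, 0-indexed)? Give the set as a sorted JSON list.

Convert to CNF:
  S -> A B | T0 T1 | T2 T1
  A -> a | d
  B -> T0 T1 | b | d
  T0 -> a
  T1 -> d
  T2 -> c

Fill CYK table bottom-up — only the sub-triangle for w[1..2]:
  T[1,1] 'a' = {A,T0}  orig:{A}
  T[2,2] 'd' = {A,B,T1}  orig:{A,B}
  T[1,2] 'ad' = {B,S}

Original NTs in T[1,2] deriving "ad": ["B", "S"]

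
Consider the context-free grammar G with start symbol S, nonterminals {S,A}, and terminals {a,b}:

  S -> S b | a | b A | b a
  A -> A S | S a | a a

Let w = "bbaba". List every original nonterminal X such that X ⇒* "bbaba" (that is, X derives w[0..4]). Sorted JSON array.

Convert to CNF:
  S -> S T1 | T1 A | T1 T0 | a
  A -> A S | S T0 | T0 T0
  T0 -> a
  T1 -> b

CYK table (by increasing span) — only the sub-triangle for w[0..4]:
  cell(0,0) b: {T1}  orig:{}
  cell(1,1) b: {T1}  orig:{}
  cell(2,2) a: {S,T0}  orig:{S}
  cell(3,3) b: {T1}  orig:{}
  cell(4,4) a: {S,T0}  orig:{S}
  cell(0,1) bb: ∅
  cell(1,2) ba: {S}
  cell(2,3) ab: {S}
  cell(3,4) ba: {S}
  cell(0,2) bba: ∅
  cell(1,3) bab: {S}
  cell(2,4) aba: {A}
  cell(0,3) bbab: ∅
  cell(1,4) baba: {A,S}
  cell(0,4) bbaba: {S}

Original NTs in T[0,4] deriving "bbaba": ["S"]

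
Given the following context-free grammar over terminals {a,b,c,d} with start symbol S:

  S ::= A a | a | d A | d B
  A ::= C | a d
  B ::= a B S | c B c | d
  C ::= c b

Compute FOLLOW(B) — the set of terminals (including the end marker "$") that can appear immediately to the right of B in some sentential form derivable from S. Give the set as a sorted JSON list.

FIRST iteration:
iter 1:
  A via A→a d: +{a}
  B via B→a B S: +{a}
  B via B→c B c: +{c}
  B via B→d: +{d}
  C via C→c b: +{c}
  S via S→A a: +{a}
  S via S→d A: +{d}
  S: {a,d}  A: {a}  B: {a,c,d}  C: {c}
iter 2:
  A via A→C: +{c}
  S via S→A a: +{c}
  S: {a,c,d}  A: {a,c}  B: {a,c,d}  C: {c}
iter 3: (no change)
  S: {a,c,d}  A: {a,c}  B: {a,c,d}  C: {c}

Compute FOLLOW by fixpoint:
FOLLOW(S) := {$}
iter 1:
  B→a B S: FOLLOW(B) ⊇ FIRST(S) = {a,c,d}; new: +{a,c,d}
  B→a B S: FOLLOW(S) ⊇ FOLLOW(B) ⊇ {a,c,d}; new: +{a,c,d}
  S→A a: FOLLOW(A) ⊇ FIRST(a) = {a}; new: +{a}
  S→d A: FOLLOW(A) ⊇ FOLLOW(S) ⊇ {$,a,c,d}; new: +{$,c,d}
  S→d B: FOLLOW(B) ⊇ FOLLOW(S) ⊇ {$,a,c,d}; new: +{$}
  FOLLOW[S]={$,a,c,d}  FOLLOW[A]={$,a,c,d}  FOLLOW[B]={$,a,c,d}  FOLLOW[C]={}
iter 2:
  A→C: FOLLOW(C) ⊇ FOLLOW(A) ⊇ {$,a,c,d}; new: +{$,a,c,d}
  FOLLOW[S]={$,a,c,d}  FOLLOW[A]={$,a,c,d}  FOLLOW[B]={$,a,c,d}  FOLLOW[C]={$,a,c,d}
iter 3: done
  FOLLOW[S]={$,a,c,d}  FOLLOW[A]={$,a,c,d}  FOLLOW[B]={$,a,c,d}  FOLLOW[C]={$,a,c,d}

FOLLOW(B) = ["$", "a", "c", "d"]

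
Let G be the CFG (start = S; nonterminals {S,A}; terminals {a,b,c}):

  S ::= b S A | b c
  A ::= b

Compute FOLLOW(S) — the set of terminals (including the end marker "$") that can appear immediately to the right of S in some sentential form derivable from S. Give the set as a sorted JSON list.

Compute FIRST by fixpoint:
[1]
  A via A→b: +{b}
  S via S→b S A: +{b}
  S: {b}  A: {b}
[2] — fixpoint
  S: {b}  A: {b}

Compute FOLLOW by fixpoint:
initialize: $ ∈ FOLLOW(S)
iter 1:
  S→b S A: FOLLOW(S) ⊇ FIRST(A) = {b}; new: +{b}
  S→b S A: FOLLOW(A) ⊇ FOLLOW(S) ⊇ {$,b}; new: +{$,b}
  S: {$,b}  A: {$,b}
iter 2: done
  S: {$,b}  A: {$,b}

FOLLOW(S) = ["$", "b"]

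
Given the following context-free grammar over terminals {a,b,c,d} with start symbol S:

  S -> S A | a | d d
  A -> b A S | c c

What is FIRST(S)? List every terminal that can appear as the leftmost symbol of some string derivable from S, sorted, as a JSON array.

Compute FIRST by fixpoint:
round 1:
  A via A→b A S: +{b}
  A via A→c c: +{c}
  S via S→a: +{a}
  S via S→d d: +{d}
  S: {a,d}  A: {b,c}
round 2: (stable)
  S: {a,d}  A: {b,c}

FIRST(S) = ["a", "d"]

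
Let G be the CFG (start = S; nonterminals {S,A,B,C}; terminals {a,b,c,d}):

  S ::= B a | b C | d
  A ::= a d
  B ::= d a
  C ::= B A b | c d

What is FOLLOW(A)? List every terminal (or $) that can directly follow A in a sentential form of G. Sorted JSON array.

Compute FIRST by fixpoint:
round 1:
  A via A→a d: +{a}
  B via B→d a: +{d}
  C via C→B A b: +{d}
  C via C→c d: +{c}
  S via S→B a: +{d}
  S via S→b C: +{b}
  S: {b,d}  A: {a}  B: {d}  C: {c,d}
round 2: — fixpoint
  S: {b,d}  A: {a}  B: {d}  C: {c,d}

FOLLOW iteration:
FOLLOW(S) := {$}
iter 1:
  C→B A b: FOLLOW(B) ⊇ FIRST(A) = {a}; new: +{a}
  C→B A b: FOLLOW(A) ⊇ FIRST(b) = {b}; new: +{b}
  S→b C: FOLLOW(C) ⊇ FOLLOW(S) ⊇ {$}; new: +{$}
  FOLLOW(S)={$}  FOLLOW(A)={b}  FOLLOW(B)={a}  FOLLOW(C)={$}
iter 2: done
  FOLLOW(S)={$}  FOLLOW(A)={b}  FOLLOW(B)={a}  FOLLOW(C)={$}

FOLLOW(A) = ["b"]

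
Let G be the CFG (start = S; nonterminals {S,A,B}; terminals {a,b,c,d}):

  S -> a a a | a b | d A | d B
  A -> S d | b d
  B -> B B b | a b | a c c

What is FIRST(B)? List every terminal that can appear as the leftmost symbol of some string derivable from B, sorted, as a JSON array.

Compute FIRST by fixpoint:
[1]
  A via A→b d: +{b}
  B via B→a b: +{a}
  S via S→a a a: +{a}
  S via S→d A: +{d}
  S: {a,d}  A: {b}  B: {a}
[2]
  A via A→S d: +{a,d}
  S: {a,d}  A: {a,b,d}  B: {a}
[3] — fixpoint
  S: {a,d}  A: {a,b,d}  B: {a}

FIRST(B) = ["a"]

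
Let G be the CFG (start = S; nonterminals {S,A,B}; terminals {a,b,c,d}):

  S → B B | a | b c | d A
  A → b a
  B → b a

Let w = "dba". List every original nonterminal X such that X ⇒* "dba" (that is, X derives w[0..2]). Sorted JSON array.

CNF form of G:
  S -> B B | T0 T2 | T3 A | a
  A -> T0 T1
  B -> T0 T1
  T0 -> b
  T1 -> a
  T2 -> c
  T3 -> d

CYK table (by increasing span), restricted to cells inside w[0..2]:
  T[0,0] 'd' = {T3}  orig:{}
  T[1,1] 'b' = {T0}  orig:{}
  T[2,2] 'a' = {S,T1}  orig:{S}
  T[0,1] 'db' = ∅
  T[1,2] 'ba' = {A,B}
  T[0,2] 'dba' = {S}

Original NTs in T[0,2] deriving "dba": ["S"]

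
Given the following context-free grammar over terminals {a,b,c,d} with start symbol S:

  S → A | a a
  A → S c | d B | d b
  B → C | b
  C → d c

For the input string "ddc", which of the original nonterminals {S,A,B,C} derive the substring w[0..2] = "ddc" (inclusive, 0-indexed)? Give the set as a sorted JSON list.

Convert to CNF:
  S -> S T0 | T1 B | T1 T2 | T3 T3
  A -> S T0 | T1 B | T1 T2
  B -> T1 T0 | b
  C -> T1 T0
  T0 -> c
  T1 -> d
  T2 -> b
  T3 -> a

Fill CYK table bottom-up (cells [i..j] with 0 ≤ i ≤ j ≤ 2 only):
  [0..0]={T1}  "d"  orig:{}
  [1..1]={T1}  "d"  orig:{}
  [2..2]={T0}  "c"  orig:{}
  [0..1]=∅  "dd"
  [1..2]={B,C}  "dc"
  [0..2]={A,S}  "ddc"

Original NTs in T[0,2] deriving "ddc": ["A", "S"]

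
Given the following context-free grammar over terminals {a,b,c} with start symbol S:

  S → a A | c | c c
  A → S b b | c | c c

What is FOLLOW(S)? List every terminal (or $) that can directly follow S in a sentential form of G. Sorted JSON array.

FIRST sets, iterate to fixpoint:
pass 1:
  A via A→c: +{c}
  S via S→a A: +{a}
  S via S→c: +{c}
  FIRST(S)={a,c}  FIRST(A)={c}
pass 2:
  A via A→S b b: +{a}
  FIRST(S)={a,c}  FIRST(A)={a,c}
pass 3: done
  FIRST(S)={a,c}  FIRST(A)={a,c}

FOLLOW sets:
initialize: $ ∈ FOLLOW(S)
pass 1:
  A→S b b: FOLLOW(S) ⊇ FIRST(b) = {b}; new: +{b}
  S→a A: FOLLOW(A) ⊇ FOLLOW(S) ⊇ {$,b}; new: +{$,b}
  S: {$,b}  A: {$,b}
pass 2: — fixpoint
  S: {$,b}  A: {$,b}

FOLLOW(S) = ["$", "b"]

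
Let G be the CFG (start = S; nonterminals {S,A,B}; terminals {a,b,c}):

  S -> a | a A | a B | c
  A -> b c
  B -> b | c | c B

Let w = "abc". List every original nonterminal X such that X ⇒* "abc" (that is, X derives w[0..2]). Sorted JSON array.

CNF form of G:
  S -> T2 A | T2 B | a | c
  A -> T0 T1
  B -> T1 B | b | c
  T0 -> b
  T1 -> c
  T2 -> a

CYK fill — only the sub-triangle for w[0..2]:
  [0..0]={S,T2}  "a"  orig:{S}
  [1..1]={B,T0}  "b"  orig:{B}
  [2..2]={B,S,T1}  "c"  orig:{B,S}
  [0..1]={S}  "ab"
  [1..2]={A}  "bc"
  [0..2]={S}  "abc"

Original NTs in T[0,2] deriving "abc": ["S"]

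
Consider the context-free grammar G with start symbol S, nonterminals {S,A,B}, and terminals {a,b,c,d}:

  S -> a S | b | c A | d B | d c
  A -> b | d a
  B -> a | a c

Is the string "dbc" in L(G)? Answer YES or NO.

Convert to CNF:
  S -> T0 B | T0 T2 | T1 S | T2 A | b
  A -> T0 T1 | b
  B -> T1 T2 | a
  T0 -> d
  T1 -> a
  T2 -> c

CYK fill:
  cell(0,0) d: {T0}  orig:{}
  cell(1,1) b: {A,S}
  cell(2,2) c: {T2}  orig:{}
  cell(0,1) db: ∅
  cell(1,2) bc: ∅
  cell(0,2) dbc: ∅

S ∉ T[0,2] ⇒ NO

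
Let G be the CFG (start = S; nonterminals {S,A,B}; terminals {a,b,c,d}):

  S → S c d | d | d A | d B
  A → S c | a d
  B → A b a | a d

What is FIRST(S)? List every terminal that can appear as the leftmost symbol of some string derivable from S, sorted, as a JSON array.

Compute FIRST by fixpoint:
round 1:
  A via A→a d: +{a}
  B via B→A b a: +{a}
  S via S→d: +{d}
  FIRST(S)={d}  FIRST(A)={a}  FIRST(B)={a}
round 2:
  A via A→S c: +{d}
  B via B→A b a: +{d}
  FIRST(S)={d}  FIRST(A)={a,d}  FIRST(B)={a,d}
round 3: done
  FIRST(S)={d}  FIRST(A)={a,d}  FIRST(B)={a,d}

FIRST(S) = ["d"]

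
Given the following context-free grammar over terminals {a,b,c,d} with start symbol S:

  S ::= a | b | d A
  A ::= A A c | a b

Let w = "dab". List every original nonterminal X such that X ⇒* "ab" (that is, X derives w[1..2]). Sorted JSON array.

Convert to CNF:
  S -> T3 A | a | b
  A -> A X4 | T1 T2
  T0 -> c
  T1 -> a
  T2 -> b
  T3 -> d
  X4 -> A T0

CYK table (by increasing span), restricted to cells inside w[1..2]:
  [1..1]={S,T1}  "a"  orig:{S}
  [2..2]={S,T2}  "b"  orig:{S}
  [1..2]={A}  "ab"

Original NTs in T[1,2] deriving "ab": ["A"]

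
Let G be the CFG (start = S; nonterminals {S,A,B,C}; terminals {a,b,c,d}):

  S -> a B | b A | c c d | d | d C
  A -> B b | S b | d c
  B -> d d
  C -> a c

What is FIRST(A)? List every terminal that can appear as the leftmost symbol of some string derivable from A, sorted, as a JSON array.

Compute FIRST by fixpoint:
[1]
  A via A→d c: +{d}
  B via B→d d: +{d}
  C via C→a c: +{a}
  S via S→a B: +{a}
  S via S→b A: +{b}
  S via S→c c d: +{c}
  S via S→d: +{d}
  S: {a,b,c,d}  A: {d}  B: {d}  C: {a}
[2]
  A via A→S b: +{a,b,c}
  S: {a,b,c,d}  A: {a,b,c,d}  B: {d}  C: {a}
[3] (no change)
  S: {a,b,c,d}  A: {a,b,c,d}  B: {d}  C: {a}

FIRST(A) = ["a", "b", "c", "d"]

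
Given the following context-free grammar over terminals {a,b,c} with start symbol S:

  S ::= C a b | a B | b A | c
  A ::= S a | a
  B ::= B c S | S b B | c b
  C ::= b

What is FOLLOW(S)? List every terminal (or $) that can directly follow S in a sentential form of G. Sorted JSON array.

Compute FIRST by fixpoint:
round 1:
  A via A→a: +{a}
  B via B→c b: +{c}
  C via C→b: +{b}
  S via S→C a b: +{b}
  S via S→a B: +{a}
  S via S→c: +{c}
  FIRST[S]={a,b,c}  FIRST[A]={a}  FIRST[B]={c}  FIRST[C]={b}
round 2:
  A via A→S a: +{b,c}
  B via B→S b B: +{a,b}
  FIRST[S]={a,b,c}  FIRST[A]={a,b,c}  FIRST[B]={a,b,c}  FIRST[C]={b}
round 3: (stable)
  FIRST[S]={a,b,c}  FIRST[A]={a,b,c}  FIRST[B]={a,b,c}  FIRST[C]={b}

FOLLOW sets:
initialize: $ ∈ FOLLOW(S)
round 1:
  A→S a: FOLLOW(S) ⊇ FIRST(a) = {a}; new: +{a}
  B→B c S: FOLLOW(B) ⊇ FIRST(c) = {c}; new: +{c}
  B→B c S: FOLLOW(S) ⊇ FOLLOW(B) ⊇ {c}; new: +{c}
  B→S b B: FOLLOW(S) ⊇ FIRST(b) = {b}; new: +{b}
  S→C a b: FOLLOW(C) ⊇ FIRST(a) = {a}; new: +{a}
  S→a B: FOLLOW(B) ⊇ FOLLOW(S) ⊇ {$,a,b,c}; new: +{$,a,b}
  S→b A: FOLLOW(A) ⊇ FOLLOW(S) ⊇ {$,a,b,c}; new: +{$,a,b,c}
  S: {$,a,b,c}  A: {$,a,b,c}  B: {$,a,b,c}  C: {a}
round 2: done
  S: {$,a,b,c}  A: {$,a,b,c}  B: {$,a,b,c}  C: {a}

FOLLOW(S) = ["$", "a", "b", "c"]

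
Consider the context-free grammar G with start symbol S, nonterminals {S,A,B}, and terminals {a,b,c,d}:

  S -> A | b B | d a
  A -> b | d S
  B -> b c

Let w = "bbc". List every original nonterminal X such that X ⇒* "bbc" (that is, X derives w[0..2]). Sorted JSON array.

Convert to CNF:
  S -> T0 S | T0 T3 | T1 B | b
  A -> T0 S | b
  B -> T1 T2
  T0 -> d
  T1 -> b
  T2 -> c
  T3 -> a

CYK fill, restricted to cells inside w[0..2]:
  T[0,0] 'b' = {A,S,T1}  orig:{A,S}
  T[1,1] 'b' = {A,S,T1}  orig:{A,S}
  T[2,2] 'c' = {T2}  orig:{}
  T[0,1] 'bb' = ∅
  T[1,2] 'bc' = {B}
  T[0,2] 'bbc' = {S}

Original NTs in T[0,2] deriving "bbc": ["S"]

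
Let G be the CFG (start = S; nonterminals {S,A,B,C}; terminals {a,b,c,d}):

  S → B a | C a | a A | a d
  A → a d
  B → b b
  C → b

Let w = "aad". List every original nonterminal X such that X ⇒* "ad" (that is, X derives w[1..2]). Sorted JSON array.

CNF form of G:
  S -> B T0 | C T0 | T0 A | T0 T1
  A -> T0 T1
  B -> T2 T2
  C -> b
  T0 -> a
  T1 -> d
  T2 -> b

CYK table (by increasing span), restricted to cells inside w[1..2]:
  T[1,1] 'a' = {T0}  orig:{}
  T[2,2] 'd' = {T1}  orig:{}
  T[1,2] 'ad' = {A,S}

Original NTs in T[1,2] deriving "ad": ["A", "S"]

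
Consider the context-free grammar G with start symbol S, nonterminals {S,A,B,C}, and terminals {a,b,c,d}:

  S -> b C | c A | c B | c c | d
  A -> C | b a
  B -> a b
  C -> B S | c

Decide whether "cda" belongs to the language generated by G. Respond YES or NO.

CNF form of G:
  S -> T0 C | T2 A | T2 B | T2 T2 | d
  A -> B S | T0 T1 | c
  B -> T1 T0
  C -> B S | c
  T0 -> b
  T1 -> a
  T2 -> c

CYK fill:
  cell(0,0) c: {A,C,T2}  orig:{A,C}
  cell(1,1) d: {S}
  cell(2,2) a: {T1}  orig:{}
  cell(0,1) cd: ∅
  cell(1,2) da: ∅
  cell(0,2) cda: ∅

S ∉ T[0,2] ⇒ NO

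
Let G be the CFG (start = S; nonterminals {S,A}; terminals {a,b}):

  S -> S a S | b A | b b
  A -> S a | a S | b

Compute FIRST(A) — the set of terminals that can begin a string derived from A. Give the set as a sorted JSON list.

Compute FIRST by fixpoint:
iter 1:
  A via A→a S: +{a}
  A via A→b: +{b}
  S via S→b A: +{b}
  S: {b}  A: {a,b}
iter 2: done
  S: {b}  A: {a,b}

FIRST(A) = ["a", "b"]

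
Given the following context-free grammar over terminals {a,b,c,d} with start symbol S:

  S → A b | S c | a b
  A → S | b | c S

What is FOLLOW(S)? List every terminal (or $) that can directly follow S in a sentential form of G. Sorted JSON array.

FIRST iteration:
iter 1:
  A via A→b: +{b}
  A via A→c S: +{c}
  S via S→A b: +{b,c}
  S via S→a b: +{a}
  FIRST[S]={a,b,c}  FIRST[A]={b,c}
iter 2:
  A via A→S: +{a}
  FIRST[S]={a,b,c}  FIRST[A]={a,b,c}
iter 3: (no change)
  FIRST[S]={a,b,c}  FIRST[A]={a,b,c}

FOLLOW iteration:
initialize: $ ∈ FOLLOW(S)
pass 1:
  S→A b: FOLLOW(A) ⊇ FIRST(b) = {b}; new: +{b}
  S→S c: FOLLOW(S) ⊇ FIRST(c) = {c}; new: +{c}
  FOLLOW[S]={$,c}  FOLLOW[A]={b}
pass 2:
  A→S: FOLLOW(S) ⊇ FOLLOW(A) ⊇ {b}; new: +{b}
  FOLLOW[S]={$,b,c}  FOLLOW[A]={b}
pass 3: (no change)
  FOLLOW[S]={$,b,c}  FOLLOW[A]={b}

FOLLOW(S) = ["$", "b", "c"]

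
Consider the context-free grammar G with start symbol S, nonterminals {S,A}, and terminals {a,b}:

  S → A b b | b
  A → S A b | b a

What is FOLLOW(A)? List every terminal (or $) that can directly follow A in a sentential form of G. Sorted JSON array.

FIRST iteration:
[1]
  A via A→b a: +{b}
  S via S→A b b: +{b}
  FIRST(S)={b}  FIRST(A)={b}
[2] (stable)
  FIRST(S)={b}  FIRST(A)={b}

FOLLOW iteration:
seed FOLLOW(S) with $
[1]
  A→S A b: FOLLOW(S) ⊇ FIRST(A) = {b}; new: +{b}
  A→S A b: FOLLOW(A) ⊇ FIRST(b) = {b}; new: +{b}
  FOLLOW[S]={$,b}  FOLLOW[A]={b}
[2] — fixpoint
  FOLLOW[S]={$,b}  FOLLOW[A]={b}

FOLLOW(A) = ["b"]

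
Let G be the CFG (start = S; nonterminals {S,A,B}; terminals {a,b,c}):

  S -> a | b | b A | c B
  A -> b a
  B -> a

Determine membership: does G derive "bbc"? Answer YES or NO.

Convert to CNF:
  S -> T0 A | T2 B | a | b
  A -> T0 T1
  B -> a
  T0 -> b
  T1 -> a
  T2 -> c

Fill CYK table bottom-up:
  T[0,0] 'b' = {S,T0}  orig:{S}
  T[1,1] 'b' = {S,T0}  orig:{S}
  T[2,2] 'c' = {T2}  orig:{}
  T[0,1] 'bb' = ∅
  T[1,2] 'bc' = ∅
  T[0,2] 'bbc' = ∅

S ∉ T[0,2] ⇒ NO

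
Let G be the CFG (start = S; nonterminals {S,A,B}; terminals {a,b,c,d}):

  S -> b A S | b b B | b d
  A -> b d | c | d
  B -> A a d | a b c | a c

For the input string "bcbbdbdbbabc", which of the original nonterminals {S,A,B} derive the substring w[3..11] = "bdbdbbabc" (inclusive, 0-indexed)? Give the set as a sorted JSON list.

Convert to CNF:
  S -> T0 T1 | T0 X6 | T0 X7
  A -> T0 T1 | c | d
  B -> A X4 | T2 T3 | T2 X5
  T0 -> b
  T1 -> d
  T2 -> a
  T3 -> c
  X4 -> T2 T1
  X5 -> T0 T3
  X6 -> A S
  X7 -> T0 B

Fill CYK table bottom-up (cells [i..j] with 3 ≤ i ≤ j ≤ 11 only):
  [3..3]={T0}  "b"  orig:{}
  [4..4]={A,T1}  "d"  orig:{A}
  [5..5]={T0}  "b"  orig:{}
  [6..6]={A,T1}  "d"  orig:{A}
  [7..7]={T0}  "b"  orig:{}
  [8..8]={T0}  "b"  orig:{}
  [9..9]={T2}  "a"  orig:{}
  [10..10]={T0}  "b"  orig:{}
  [11..11]={A,T3}  "c"  orig:{A}
  [3..4]={A,S}  "bd"
  [4..5]=∅  "db"
  [5..6]={A,S}  "bd"
  [6..7]=∅  "db"
  [7..8]=∅  "bb"
  [8..9]=∅  "ba"
  [9..10]=∅  "ab"
  [10..11]={X5}  "bc"  orig:{}
  [3..5]=∅  "bdb"
  [4..6]={X6}  "dbd"  orig:{}
  [5..7]=∅  "bdb"
  [6..8]=∅  "dbb"
  [7..9]=∅  "bba"
  [8..10]=∅  "bab"
  [9..11]={B}  "abc"
  [3..6]={S,X6}  "bdbd"  orig:{S}
  [4..7]=∅  "dbdb"
  [5..8]=∅  "bdbb"
  [6..9]=∅  "dbba"
  [7..10]=∅  "bbab"
  [8..11]={X7}  "babc"  orig:{}
  [3..7]=∅  "bdbdb"
  [4..8]=∅  "dbdbb"
  [5..9]=∅  "bdbba"
  [6..10]=∅  "dbbab"
  [7..11]={S}  "bbabc"
  [3..8]=∅  "bdbdbb"
  [4..9]=∅  "dbdbba"
  [5..10]=∅  "bdbbab"
  [6..11]={X6}  "dbbabc"  orig:{}
  [3..9]=∅  "bdbdbba"
  [4..10]=∅  "dbdbbab"
  [5..11]={S,X6}  "bdbbabc"  orig:{S}
  [3..10]=∅  "bdbdbbab"
  [4..11]={X6}  "dbdbbabc"  orig:{}
  [3..11]={S,X6}  "bdbdbbabc"  orig:{S}

Original NTs in T[3,11] deriving "bdbdbbabc": ["S"]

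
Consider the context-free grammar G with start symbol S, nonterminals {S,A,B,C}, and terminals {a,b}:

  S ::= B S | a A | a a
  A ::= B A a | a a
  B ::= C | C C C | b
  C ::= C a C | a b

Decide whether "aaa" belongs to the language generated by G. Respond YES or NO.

CNF form of G:
  S -> B S | T0 A | T0 T0
  A -> B X2 | T0 T0
  B -> C X3 | C X4 | T0 T1 | b
  C -> C X5 | T0 T1
  T0 -> a
  T1 -> b
  X2 -> A T0
  X3 -> C C
  X4 -> T0 C
  X5 -> T0 C

Fill CYK table bottom-up:
  [0..0]={T0}  "a"  orig:{}
  [1..1]={T0}  "a"  orig:{}
  [2..2]={T0}  "a"  orig:{}
  [0..1]={A,S}  "aa"
  [1..2]={A,S}  "aa"
  [0..2]={S,X2}  "aaa"  orig:{S}

S ∈ T[0,2] ⇒ YES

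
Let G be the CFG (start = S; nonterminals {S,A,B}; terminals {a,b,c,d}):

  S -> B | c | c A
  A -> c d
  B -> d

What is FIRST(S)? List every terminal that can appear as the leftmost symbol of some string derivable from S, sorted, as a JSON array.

FIRST iteration:
pass 1:
  A via A→c d: +{c}
  B via B→d: +{d}
  S via S→B: +{d}
  S via S→c: +{c}
  FIRST(S)={c,d}  FIRST(A)={c}  FIRST(B)={d}
pass 2: done
  FIRST(S)={c,d}  FIRST(A)={c}  FIRST(B)={d}

FIRST(S) = ["c", "d"]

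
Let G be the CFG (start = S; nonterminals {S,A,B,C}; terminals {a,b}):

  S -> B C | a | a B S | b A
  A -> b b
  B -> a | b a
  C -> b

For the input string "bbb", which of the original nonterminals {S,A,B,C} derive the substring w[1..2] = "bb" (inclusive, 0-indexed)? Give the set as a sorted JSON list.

CNF form of G:
  S -> B C | T0 A | T1 X2 | a
  A -> T0 T0
  B -> T0 T1 | a
  C -> b
  T0 -> b
  T1 -> a
  X2 -> B S

CYK fill — only the sub-triangle for w[1..2]:
  cell(1,1) b: {C,T0}  orig:{C}
  cell(2,2) b: {C,T0}  orig:{C}
  cell(1,2) bb: {A}

Original NTs in T[1,2] deriving "bb": ["A"]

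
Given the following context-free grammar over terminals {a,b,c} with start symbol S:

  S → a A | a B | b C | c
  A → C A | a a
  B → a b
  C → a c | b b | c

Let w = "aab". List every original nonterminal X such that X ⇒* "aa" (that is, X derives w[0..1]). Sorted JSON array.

Convert to CNF:
  S -> T0 A | T0 B | T1 C | c
  A -> C A | T0 T0
  B -> T0 T1
  C -> T0 T2 | T1 T1 | c
  T0 -> a
  T1 -> b
  T2 -> c

CYK fill, restricted to cells inside w[0..1]:
  T[0,0] 'a' = {T0}  orig:{}
  T[1,1] 'a' = {T0}  orig:{}
  T[0,1] 'aa' = {A}

Original NTs in T[0,1] deriving "aa": ["A"]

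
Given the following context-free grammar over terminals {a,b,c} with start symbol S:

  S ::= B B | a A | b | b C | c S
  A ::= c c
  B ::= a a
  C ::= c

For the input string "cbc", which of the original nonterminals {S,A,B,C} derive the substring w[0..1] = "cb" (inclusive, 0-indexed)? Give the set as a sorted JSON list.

CNF form of G:
  S -> B B | T0 S | T1 A | T2 C | b
  A -> T0 T0
  B -> T1 T1
  C -> c
  T0 -> c
  T1 -> a
  T2 -> b

Fill CYK table bottom-up (cells [i..j] with 0 ≤ i ≤ j ≤ 1 only):
  T[0,0] 'c' = {C,T0}  orig:{C}
  T[1,1] 'b' = {S,T2}  orig:{S}
  T[0,1] 'cb' = {S}

Original NTs in T[0,1] deriving "cb": ["S"]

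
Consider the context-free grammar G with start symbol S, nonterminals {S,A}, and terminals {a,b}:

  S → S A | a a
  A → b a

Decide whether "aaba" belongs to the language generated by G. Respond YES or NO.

CNF form of G:
  S -> S A | T1 T1
  A -> T0 T1
  T0 -> b
  T1 -> a

CYK table (by increasing span):
  T[0,0] 'a' = {T1}  orig:{}
  T[1,1] 'a' = {T1}  orig:{}
  T[2,2] 'b' = {T0}  orig:{}
  T[3,3] 'a' = {T1}  orig:{}
  T[0,1] 'aa' = {S}
  T[1,2] 'ab' = ∅
  T[2,3] 'ba' = {A}
  T[0,2] 'aab' = ∅
  T[1,3] 'aba' = ∅
  T[0,3] 'aaba' = {S}

S ∈ T[0,3] ⇒ YES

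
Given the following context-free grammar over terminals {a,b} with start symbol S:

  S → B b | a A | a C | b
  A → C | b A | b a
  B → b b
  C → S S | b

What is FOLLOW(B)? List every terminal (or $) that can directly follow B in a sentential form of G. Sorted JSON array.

Compute FIRST by fixpoint:
round 1:
  A via A→b A: +{b}
  B via B→b b: +{b}
  C via C→b: +{b}
  S via S→B b: +{b}
  S via S→a A: +{a}
  S: {a,b}  A: {b}  B: {b}  C: {b}
round 2:
  C via C→S S: +{a}
  S: {a,b}  A: {b}  B: {b}  C: {a,b}
round 3:
  A via A→C: +{a}
  S: {a,b}  A: {a,b}  B: {b}  C: {a,b}
round 4: (stable)
  S: {a,b}  A: {a,b}  B: {b}  C: {a,b}

Compute FOLLOW by fixpoint:
initialize: $ ∈ FOLLOW(S)
pass 1:
  C→S S: FOLLOW(S) ⊇ FIRST(S) = {a,b}; new: +{a,b}
  S→B b: FOLLOW(B) ⊇ FIRST(b) = {b}; new: +{b}
  S→a A: FOLLOW(A) ⊇ FOLLOW(S) ⊇ {$,a,b}; new: +{$,a,b}
  S→a C: FOLLOW(C) ⊇ FOLLOW(S) ⊇ {$,a,b}; new: +{$,a,b}
  S: {$,a,b}  A: {$,a,b}  B: {b}  C: {$,a,b}
pass 2: (no change)
  S: {$,a,b}  A: {$,a,b}  B: {b}  C: {$,a,b}

FOLLOW(B) = ["b"]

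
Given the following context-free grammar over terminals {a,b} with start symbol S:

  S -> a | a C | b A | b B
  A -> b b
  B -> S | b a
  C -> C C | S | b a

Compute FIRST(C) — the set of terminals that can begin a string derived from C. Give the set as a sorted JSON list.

Compute FIRST by fixpoint:
iter 1:
  A via A→b b: +{b}
  B via B→b a: +{b}
  C via C→b a: +{b}
  S via S→a: +{a}
  S via S→b A: +{b}
  S: {a,b}  A: {b}  B: {b}  C: {b}
iter 2:
  B via B→S: +{a}
  C via C→S: +{a}
  S: {a,b}  A: {b}  B: {a,b}  C: {a,b}
iter 3: — fixpoint
  S: {a,b}  A: {b}  B: {a,b}  C: {a,b}

FIRST(C) = ["a", "b"]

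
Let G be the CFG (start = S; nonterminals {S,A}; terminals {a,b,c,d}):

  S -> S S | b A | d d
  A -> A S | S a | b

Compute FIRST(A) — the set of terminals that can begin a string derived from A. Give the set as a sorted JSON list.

Compute FIRST by fixpoint:
[1]
  A via A→b: +{b}
  S via S→b A: +{b}
  S via S→d d: +{d}
  S: {b,d}  A: {b}
[2]
  A via A→S a: +{d}
  S: {b,d}  A: {b,d}
[3] (no change)
  S: {b,d}  A: {b,d}

FIRST(A) = ["b", "d"]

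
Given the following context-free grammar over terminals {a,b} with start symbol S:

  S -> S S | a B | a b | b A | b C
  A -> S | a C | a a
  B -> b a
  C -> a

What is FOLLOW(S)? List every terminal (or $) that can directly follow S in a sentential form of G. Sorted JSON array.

FIRST sets, iterate to fixpoint:
[1]
  A via A→a C: +{a}
  B via B→b a: +{b}
  C via C→a: +{a}
  S via S→a B: +{a}
  S via S→b A: +{b}
  FIRST(S)={a,b}  FIRST(A)={a}  FIRST(B)={b}  FIRST(C)={a}
[2]
  A via A→S: +{b}
  FIRST(S)={a,b}  FIRST(A)={a,b}  FIRST(B)={b}  FIRST(C)={a}
[3] (no change)
  FIRST(S)={a,b}  FIRST(A)={a,b}  FIRST(B)={b}  FIRST(C)={a}

Compute FOLLOW by fixpoint:
seed FOLLOW(S) with $
pass 1:
  S→S S: FOLLOW(S) ⊇ FIRST(S) = {a,b}; new: +{a,b}
  S→a B: FOLLOW(B) ⊇ FOLLOW(S) ⊇ {$,a,b}; new: +{$,a,b}
  S→b A: FOLLOW(A) ⊇ FOLLOW(S) ⊇ {$,a,b}; new: +{$,a,b}
  S→b C: FOLLOW(C) ⊇ FOLLOW(S) ⊇ {$,a,b}; new: +{$,a,b}
  S: {$,a,b}  A: {$,a,b}  B: {$,a,b}  C: {$,a,b}
pass 2: — fixpoint
  S: {$,a,b}  A: {$,a,b}  B: {$,a,b}  C: {$,a,b}

FOLLOW(S) = ["$", "a", "b"]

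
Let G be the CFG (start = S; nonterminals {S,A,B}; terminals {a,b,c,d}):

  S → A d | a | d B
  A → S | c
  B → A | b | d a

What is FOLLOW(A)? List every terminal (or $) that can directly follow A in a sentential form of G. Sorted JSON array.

FIRST iteration:
round 1:
  A via A→c: +{c}
  B via B→A: +{c}
  B via B→b: +{b}
  B via B→d a: +{d}
  S via S→A d: +{c}
  S via S→a: +{a}
  S via S→d B: +{d}
  S: {a,c,d}  A: {c}  B: {b,c,d}
round 2:
  A via A→S: +{a,d}
  B via B→A: +{a}
  S: {a,c,d}  A: {a,c,d}  B: {a,b,c,d}
round 3: done
  S: {a,c,d}  A: {a,c,d}  B: {a,b,c,d}

FOLLOW sets:
seed FOLLOW(S) with $
iter 1:
  S→A d: FOLLOW(A) ⊇ FIRST(d) = {d}; new: +{d}
  S→d B: FOLLOW(B) ⊇ FOLLOW(S) ⊇ {$}; new: +{$}
  S: {$}  A: {d}  B: {$}
iter 2:
  A→S: FOLLOW(S) ⊇ FOLLOW(A) ⊇ {d}; new: +{d}
  B→A: FOLLOW(A) ⊇ FOLLOW(B) ⊇ {$}; new: +{$}
  S→d B: FOLLOW(B) ⊇ FOLLOW(S) ⊇ {$,d}; new: +{d}
  S: {$,d}  A: {$,d}  B: {$,d}
iter 3: — fixpoint
  S: {$,d}  A: {$,d}  B: {$,d}

FOLLOW(A) = ["$", "d"]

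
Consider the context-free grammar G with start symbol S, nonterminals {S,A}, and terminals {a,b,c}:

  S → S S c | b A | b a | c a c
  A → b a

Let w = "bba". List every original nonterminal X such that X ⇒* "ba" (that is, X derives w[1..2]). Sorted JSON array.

CNF form of G:
  S -> S X3 | T0 A | T0 T1 | T2 X4
  A -> T0 T1
  T0 -> b
  T1 -> a
  T2 -> c
  X3 -> S T2
  X4 -> T1 T2

CYK fill (cells [i..j] with 1 ≤ i ≤ j ≤ 2 only):
  T[1,1] 'b' = {T0}  orig:{}
  T[2,2] 'a' = {T1}  orig:{}
  T[1,2] 'ba' = {A,S}

Original NTs in T[1,2] deriving "ba": ["A", "S"]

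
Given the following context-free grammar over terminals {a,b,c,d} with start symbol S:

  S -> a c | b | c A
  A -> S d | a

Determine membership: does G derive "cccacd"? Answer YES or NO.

CNF form of G:
  S -> T1 T2 | T2 A | b
  A -> S T0 | a
  T0 -> d
  T1 -> a
  T2 -> c

CYK fill:
  cell(0,0) c: {T2}  orig:{}
  cell(1,1) c: {T2}  orig:{}
  cell(2,2) c: {T2}  orig:{}
  cell(3,3) a: {A,T1}  orig:{A}
  cell(4,4) c: {T2}  orig:{}
  cell(5,5) d: {T0}  orig:{}
  cell(0,1) cc: ∅
  cell(1,2) cc: ∅
  cell(2,3) ca: {S}
  cell(3,4) ac: {S}
  cell(4,5) cd: ∅
  cell(0,2) ccc: ∅
  cell(1,3) cca: ∅
  cell(2,4) cac: ∅
  cell(3,5) acd: {A}
  cell(0,3) ccca: ∅
  cell(1,4) ccac: ∅
  cell(2,5) cacd: {S}
  cell(0,4) cccac: ∅
  cell(1,5) ccacd: ∅
  cell(0,5) cccacd: ∅

S ∉ T[0,5] ⇒ NO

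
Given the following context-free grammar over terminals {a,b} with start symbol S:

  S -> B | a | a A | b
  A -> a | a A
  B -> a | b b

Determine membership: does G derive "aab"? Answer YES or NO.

CNF form of G:
  S -> T0 A | T1 T1 | a | b
  A -> T0 A | a
  B -> T1 T1 | a
  T0 -> a
  T1 -> b

Fill CYK table bottom-up:
  [0..0]={A,B,S,T0}  "a"  orig:{A,B,S}
  [1..1]={A,B,S,T0}  "a"  orig:{A,B,S}
  [2..2]={S,T1}  "b"  orig:{S}
  [0..1]={A,S}  "aa"
  [1..2]=∅  "ab"
  [0..2]=∅  "aab"

S ∉ T[0,2] ⇒ NO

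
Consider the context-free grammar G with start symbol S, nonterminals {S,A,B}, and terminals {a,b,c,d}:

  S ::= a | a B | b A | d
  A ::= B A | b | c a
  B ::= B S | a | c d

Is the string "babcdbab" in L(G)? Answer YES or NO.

CNF form of G:
  S -> T1 B | T3 A | a | d
  A -> B A | T0 T1 | b
  B -> B S | T0 T2 | a
  T0 -> c
  T1 -> a
  T2 -> d
  T3 -> b

CYK fill:
  T[0,0] 'b' = {A,T3}  orig:{A}
  T[1,1] 'a' = {B,S,T1}  orig:{B,S}
  T[2,2] 'b' = {A,T3}  orig:{A}
  T[3,3] 'c' = {T0}  orig:{}
  T[4,4] 'd' = {S,T2}  orig:{S}
  T[5,5] 'b' = {A,T3}  orig:{A}
  T[6,6] 'a' = {B,S,T1}  orig:{B,S}
  T[7,7] 'b' = {A,T3}  orig:{A}
  T[0,1] 'ba' = ∅
  T[1,2] 'ab' = {A}
  T[2,3] 'bc' = ∅
  T[3,4] 'cd' = {B}
  T[4,5] 'db' = ∅
  T[5,6] 'ba' = ∅
  T[6,7] 'ab' = {A}
  T[0,2] 'bab' = {S}
  T[1,3] 'abc' = ∅
  T[2,4] 'bcd' = ∅
  T[3,5] 'cdb' = {A}
  T[4,6] 'dba' = ∅
  T[5,7] 'bab' = {S}
  T[0,3] 'babc' = ∅
  T[1,4] 'abcd' = ∅
  T[2,5] 'bcdb' = {S}
  T[3,6] 'cdba' = ∅
  T[4,7] 'dbab' = ∅
  T[0,4] 'babcd' = ∅
  T[1,5] 'abcdb' = {B}
  T[2,6] 'bcdba' = ∅
  T[3,7] 'cdbab' = {B}
  T[0,5] 'babcdb' = ∅
  T[1,6] 'abcdba' = {B}
  T[2,7] 'bcdbab' = ∅
  T[0,6] 'babcdba' = ∅
  T[1,7] 'abcdbab' = {A}
  T[0,7] 'babcdbab' = {S}

S ∈ T[0,7] ⇒ YES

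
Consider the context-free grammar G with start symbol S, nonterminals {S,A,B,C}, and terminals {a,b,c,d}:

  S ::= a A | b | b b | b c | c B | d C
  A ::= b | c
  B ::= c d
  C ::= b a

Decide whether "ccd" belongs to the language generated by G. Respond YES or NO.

Convert to CNF:
  S -> T0 B | T1 C | T2 T0 | T2 T2 | T3 A | b
  A -> b | c
  B -> T0 T1
  C -> T2 T3
  T0 -> c
  T1 -> d
  T2 -> b
  T3 -> a

CYK fill:
  T[0,0] 'c' = {A,T0}  orig:{A}
  T[1,1] 'c' = {A,T0}  orig:{A}
  T[2,2] 'd' = {T1}  orig:{}
  T[0,1] 'cc' = ∅
  T[1,2] 'cd' = {B}
  T[0,2] 'ccd' = {S}

S ∈ T[0,2] ⇒ YES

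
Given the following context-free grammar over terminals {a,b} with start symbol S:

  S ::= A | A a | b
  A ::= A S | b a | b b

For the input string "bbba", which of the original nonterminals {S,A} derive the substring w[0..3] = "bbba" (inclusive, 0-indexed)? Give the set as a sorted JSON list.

CNF form of G:
  S -> A S | A T1 | T0 T0 | T0 T1 | b
  A -> A S | T0 T0 | T0 T1
  T0 -> b
  T1 -> a

CYK fill, restricted to cells inside w[0..3]:
  [0..0]={S,T0}  "b"  orig:{S}
  [1..1]={S,T0}  "b"  orig:{S}
  [2..2]={S,T0}  "b"  orig:{S}
  [3..3]={T1}  "a"  orig:{}
  [0..1]={A,S}  "bb"
  [1..2]={A,S}  "bb"
  [2..3]={A,S}  "ba"
  [0..2]={A,S}  "bbb"
  [1..3]={S}  "bba"
  [0..3]={A,S}  "bbba"

Original NTs in T[0,3] deriving "bbba": ["A", "S"]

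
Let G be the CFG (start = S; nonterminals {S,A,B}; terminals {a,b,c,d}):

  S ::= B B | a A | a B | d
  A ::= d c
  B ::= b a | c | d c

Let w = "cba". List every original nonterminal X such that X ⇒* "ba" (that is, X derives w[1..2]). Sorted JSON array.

Convert to CNF:
  S -> B B | T3 A | T3 B | d
  A -> T0 T1
  B -> T0 T1 | T2 T3 | c
  T0 -> d
  T1 -> c
  T2 -> b
  T3 -> a

CYK table (by increasing span), restricted to cells inside w[1..2]:
  [1..1]={T2}  "b"  orig:{}
  [2..2]={T3}  "a"  orig:{}
  [1..2]={B}  "ba"

Original NTs in T[1,2] deriving "ba": ["B"]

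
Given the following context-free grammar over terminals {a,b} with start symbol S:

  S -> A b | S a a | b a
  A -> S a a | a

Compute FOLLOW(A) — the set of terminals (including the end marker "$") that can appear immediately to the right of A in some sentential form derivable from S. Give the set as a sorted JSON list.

FIRST sets, iterate to fixpoint:
pass 1:
  A via A→a: +{a}
  S via S→A b: +{a}
  S via S→b a: +{b}
  FIRST(S)={a,b}  FIRST(A)={a}
pass 2:
  A via A→S a a: +{b}
  FIRST(S)={a,b}  FIRST(A)={a,b}
pass 3: (no change)
  FIRST(S)={a,b}  FIRST(A)={a,b}

Compute FOLLOW by fixpoint:
seed FOLLOW(S) with $
round 1:
  A→S a a: FOLLOW(S) ⊇ FIRST(a) = {a}; new: +{a}
  S→A b: FOLLOW(A) ⊇ FIRST(b) = {b}; new: +{b}
  S: {$,a}  A: {b}
round 2: done
  S: {$,a}  A: {b}

FOLLOW(A) = ["b"]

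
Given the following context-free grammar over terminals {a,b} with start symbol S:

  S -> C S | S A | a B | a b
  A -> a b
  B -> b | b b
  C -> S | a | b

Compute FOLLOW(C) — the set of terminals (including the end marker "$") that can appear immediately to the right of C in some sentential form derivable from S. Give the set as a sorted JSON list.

Compute FIRST by fixpoint:
[1]
  A via A→a b: +{a}
  B via B→b: +{b}
  C via C→a: +{a}
  C via C→b: +{b}
  S via S→C S: +{a,b}
  S: {a,b}  A: {a}  B: {b}  C: {a,b}
[2] (stable)
  S: {a,b}  A: {a}  B: {b}  C: {a,b}

FOLLOW iteration:
FOLLOW(S) := {$}
pass 1:
  S→C S: FOLLOW(C) ⊇ FIRST(S) = {a,b}; new: +{a,b}
  S→S A: FOLLOW(S) ⊇ FIRST(A) = {a}; new: +{a}
  S→S A: FOLLOW(A) ⊇ FOLLOW(S) ⊇ {$,a}; new: +{$,a}
  S→a B: FOLLOW(B) ⊇ FOLLOW(S) ⊇ {$,a}; new: +{$,a}
  FOLLOW(S)={$,a}  FOLLOW(A)={$,a}  FOLLOW(B)={$,a}  FOLLOW(C)={a,b}
pass 2:
  C→S: FOLLOW(S) ⊇ FOLLOW(C) ⊇ {a,b}; new: +{b}
  S→S A: FOLLOW(A) ⊇ FOLLOW(S) ⊇ {$,a,b}; new: +{b}
  S→a B: FOLLOW(B) ⊇ FOLLOW(S) ⊇ {$,a,b}; new: +{b}
  FOLLOW(S)={$,a,b}  FOLLOW(A)={$,a,b}  FOLLOW(B)={$,a,b}  FOLLOW(C)={a,b}
pass 3: done
  FOLLOW(S)={$,a,b}  FOLLOW(A)={$,a,b}  FOLLOW(B)={$,a,b}  FOLLOW(C)={a,b}

FOLLOW(C) = ["a", "b"]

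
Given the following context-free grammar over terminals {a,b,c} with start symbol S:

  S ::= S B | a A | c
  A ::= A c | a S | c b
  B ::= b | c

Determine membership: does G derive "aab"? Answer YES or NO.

Convert to CNF:
  S -> S B | T1 A | c
  A -> A T0 | T0 T2 | T1 S
  B -> b | c
  T0 -> c
  T1 -> a
  T2 -> b

Fill CYK table bottom-up:
  T[0,0] 'a' = {T1}  orig:{}
  T[1,1] 'a' = {T1}  orig:{}
  T[2,2] 'b' = {B,T2}  orig:{B}
  T[0,1] 'aa' = ∅
  T[1,2] 'ab' = ∅
  T[0,2] 'aab' = ∅

S ∉ T[0,2] ⇒ NO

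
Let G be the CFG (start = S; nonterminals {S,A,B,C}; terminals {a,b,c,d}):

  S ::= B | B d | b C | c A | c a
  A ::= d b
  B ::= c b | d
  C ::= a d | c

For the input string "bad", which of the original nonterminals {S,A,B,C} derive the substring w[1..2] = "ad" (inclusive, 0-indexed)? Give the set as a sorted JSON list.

Convert to CNF:
  S -> B T0 | T1 C | T2 A | T2 T1 | T2 T3 | d
  A -> T0 T1
  B -> T2 T1 | d
  C -> T3 T0 | c
  T0 -> d
  T1 -> b
  T2 -> c
  T3 -> a

CYK fill (cells [i..j] with 1 ≤ i ≤ j ≤ 2 only):
  [1..1]={T3}  "a"  orig:{}
  [2..2]={B,S,T0}  "d"  orig:{B,S}
  [1..2]={C}  "ad"

Original NTs in T[1,2] deriving "ad": ["C"]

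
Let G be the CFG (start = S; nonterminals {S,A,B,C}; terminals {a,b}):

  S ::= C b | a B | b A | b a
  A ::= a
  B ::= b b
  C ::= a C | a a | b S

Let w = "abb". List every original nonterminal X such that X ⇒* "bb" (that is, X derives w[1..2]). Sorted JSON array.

CNF form of G:
  S -> C T0 | T0 A | T0 T1 | T1 B
  A -> a
  B -> T0 T0
  C -> T0 S | T1 C | T1 T1
  T0 -> b
  T1 -> a

CYK fill, restricted to cells inside w[1..2]:
  T[1,1] 'b' = {T0}  orig:{}
  T[2,2] 'b' = {T0}  orig:{}
  T[1,2] 'bb' = {B}

Original NTs in T[1,2] deriving "bb": ["B"]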